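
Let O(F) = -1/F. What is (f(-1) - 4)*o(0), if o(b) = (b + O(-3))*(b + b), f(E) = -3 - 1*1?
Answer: 0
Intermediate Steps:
f(E) = -4 (f(E) = -3 - 1 = -4)
o(b) = 2*b*(1/3 + b) (o(b) = (b - 1/(-3))*(b + b) = (b - 1*(-1/3))*(2*b) = (b + 1/3)*(2*b) = (1/3 + b)*(2*b) = 2*b*(1/3 + b))
(f(-1) - 4)*o(0) = (-4 - 4)*((2/3)*0*(1 + 3*0)) = -16*0*(1 + 0)/3 = -16*0/3 = -8*0 = 0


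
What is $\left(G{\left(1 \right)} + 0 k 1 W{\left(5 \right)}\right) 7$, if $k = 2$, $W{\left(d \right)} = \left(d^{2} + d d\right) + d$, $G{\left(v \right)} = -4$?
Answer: $-28$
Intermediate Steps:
$W{\left(d \right)} = d + 2 d^{2}$ ($W{\left(d \right)} = \left(d^{2} + d^{2}\right) + d = 2 d^{2} + d = d + 2 d^{2}$)
$\left(G{\left(1 \right)} + 0 k 1 W{\left(5 \right)}\right) 7 = \left(-4 + 0 \cdot 2 \cdot 1 \cdot 5 \left(1 + 2 \cdot 5\right)\right) 7 = \left(-4 + 0 \cdot 1 \cdot 5 \left(1 + 10\right)\right) 7 = \left(-4 + 0 \cdot 1 \cdot 5 \cdot 11\right) 7 = \left(-4 + 0 \cdot 1 \cdot 55\right) 7 = \left(-4 + 0 \cdot 55\right) 7 = \left(-4 + 0\right) 7 = \left(-4\right) 7 = -28$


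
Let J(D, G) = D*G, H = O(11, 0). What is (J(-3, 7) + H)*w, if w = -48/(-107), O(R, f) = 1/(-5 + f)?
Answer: -5088/535 ≈ -9.5103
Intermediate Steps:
H = -⅕ (H = 1/(-5 + 0) = 1/(-5) = -⅕ ≈ -0.20000)
w = 48/107 (w = -48*(-1/107) = 48/107 ≈ 0.44860)
(J(-3, 7) + H)*w = (-3*7 - ⅕)*(48/107) = (-21 - ⅕)*(48/107) = -106/5*48/107 = -5088/535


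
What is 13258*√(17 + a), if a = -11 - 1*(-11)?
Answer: 13258*√17 ≈ 54664.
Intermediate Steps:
a = 0 (a = -11 + 11 = 0)
13258*√(17 + a) = 13258*√(17 + 0) = 13258*√17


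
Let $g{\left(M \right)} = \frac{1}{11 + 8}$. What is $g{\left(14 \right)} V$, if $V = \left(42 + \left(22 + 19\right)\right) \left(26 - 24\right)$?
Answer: $\frac{166}{19} \approx 8.7368$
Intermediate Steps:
$g{\left(M \right)} = \frac{1}{19}$
$V = 166$ ($V = \left(42 + 41\right) 2 = 83 \cdot 2 = 166$)
$g{\left(14 \right)} V = \frac{1}{19} \cdot 166 = \frac{166}{19}$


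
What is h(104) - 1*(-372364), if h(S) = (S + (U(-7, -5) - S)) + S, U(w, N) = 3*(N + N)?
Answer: 372438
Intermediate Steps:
U(w, N) = 6*N (U(w, N) = 3*(2*N) = 6*N)
h(S) = -30 + S (h(S) = (S + (6*(-5) - S)) + S = (S + (-30 - S)) + S = -30 + S)
h(104) - 1*(-372364) = (-30 + 104) - 1*(-372364) = 74 + 372364 = 372438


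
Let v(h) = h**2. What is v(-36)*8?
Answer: 10368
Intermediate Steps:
v(-36)*8 = (-36)**2*8 = 1296*8 = 10368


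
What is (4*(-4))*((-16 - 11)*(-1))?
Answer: -432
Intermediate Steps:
(4*(-4))*((-16 - 11)*(-1)) = -(-432)*(-1) = -16*27 = -432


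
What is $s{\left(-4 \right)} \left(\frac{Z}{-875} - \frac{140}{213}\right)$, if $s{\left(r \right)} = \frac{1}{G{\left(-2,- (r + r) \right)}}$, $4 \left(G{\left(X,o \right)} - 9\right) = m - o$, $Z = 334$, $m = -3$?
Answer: $- \frac{774568}{4659375} \approx -0.16624$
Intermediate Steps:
$G{\left(X,o \right)} = \frac{33}{4} - \frac{o}{4}$ ($G{\left(X,o \right)} = 9 + \frac{-3 - o}{4} = 9 - \left(\frac{3}{4} + \frac{o}{4}\right) = \frac{33}{4} - \frac{o}{4}$)
$s{\left(r \right)} = \frac{1}{\frac{33}{4} + \frac{r}{2}}$ ($s{\left(r \right)} = \frac{1}{\frac{33}{4} - \frac{\left(-1\right) \left(r + r\right)}{4}} = \frac{1}{\frac{33}{4} - \frac{\left(-1\right) 2 r}{4}} = \frac{1}{\frac{33}{4} - \frac{\left(-2\right) r}{4}} = \frac{1}{\frac{33}{4} + \frac{r}{2}}$)
$s{\left(-4 \right)} \left(\frac{Z}{-875} - \frac{140}{213}\right) = \frac{4}{33 + 2 \left(-4\right)} \left(\frac{334}{-875} - \frac{140}{213}\right) = \frac{4}{33 - 8} \left(334 \left(- \frac{1}{875}\right) - \frac{140}{213}\right) = \frac{4}{25} \left(- \frac{334}{875} - \frac{140}{213}\right) = 4 \cdot \frac{1}{25} \left(- \frac{193642}{186375}\right) = \frac{4}{25} \left(- \frac{193642}{186375}\right) = - \frac{774568}{4659375}$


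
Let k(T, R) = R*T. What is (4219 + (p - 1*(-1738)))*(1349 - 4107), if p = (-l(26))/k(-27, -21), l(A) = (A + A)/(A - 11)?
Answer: -19961707802/1215 ≈ -1.6429e+7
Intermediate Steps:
l(A) = 2*A/(-11 + A) (l(A) = (2*A)/(-11 + A) = 2*A/(-11 + A))
p = -52/8505 (p = (-2*26/(-11 + 26))/((-21*(-27))) = -2*26/15/567 = -2*26/15*(1/567) = -1*52/15*(1/567) = -52/15*1/567 = -52/8505 ≈ -0.0061141)
(4219 + (p - 1*(-1738)))*(1349 - 4107) = (4219 + (-52/8505 - 1*(-1738)))*(1349 - 4107) = (4219 + (-52/8505 + 1738))*(-2758) = (4219 + 14781638/8505)*(-2758) = (50664233/8505)*(-2758) = -19961707802/1215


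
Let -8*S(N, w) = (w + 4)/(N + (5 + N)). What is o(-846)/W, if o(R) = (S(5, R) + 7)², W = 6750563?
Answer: 707281/24302026800 ≈ 2.9104e-5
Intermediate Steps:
S(N, w) = -(4 + w)/(8*(5 + 2*N)) (S(N, w) = -(w + 4)/(8*(N + (5 + N))) = -(4 + w)/(8*(5 + 2*N)))
o(R) = (209/30 - R/120)² (o(R) = ((-4 - R)/(8*(5 + 2*5)) + 7)² = ((-4 - R)/(8*(5 + 10)) + 7)² = ((⅛)*(-4 - R)/15 + 7)² = ((⅛)*(1/15)*(-4 - R) + 7)² = ((-1/30 - R/120) + 7)² = (209/30 - R/120)²)
o(-846)/W = ((-836 - 846)²/14400)/6750563 = ((1/14400)*(-1682)²)*(1/6750563) = ((1/14400)*2829124)*(1/6750563) = (707281/3600)*(1/6750563) = 707281/24302026800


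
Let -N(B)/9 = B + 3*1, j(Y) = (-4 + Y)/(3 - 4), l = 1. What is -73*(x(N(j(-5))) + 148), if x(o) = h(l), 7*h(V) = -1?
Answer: -75555/7 ≈ -10794.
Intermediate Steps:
h(V) = -1/7 (h(V) = (1/7)*(-1) = -1/7)
j(Y) = 4 - Y (j(Y) = (-4 + Y)/(-1) = (-4 + Y)*(-1) = 4 - Y)
N(B) = -27 - 9*B (N(B) = -9*(B + 3*1) = -9*(B + 3) = -9*(3 + B) = -27 - 9*B)
x(o) = -1/7
-73*(x(N(j(-5))) + 148) = -73*(-1/7 + 148) = -73*1035/7 = -75555/7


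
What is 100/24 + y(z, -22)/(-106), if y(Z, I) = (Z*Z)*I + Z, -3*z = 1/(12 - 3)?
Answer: 161012/38637 ≈ 4.1673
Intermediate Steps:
z = -1/27 (z = -1/(3*(12 - 3)) = -⅓/9 = -⅓*⅑ = -1/27 ≈ -0.037037)
y(Z, I) = Z + I*Z² (y(Z, I) = Z²*I + Z = I*Z² + Z = Z + I*Z²)
100/24 + y(z, -22)/(-106) = 100/24 - (1 - 22*(-1/27))/27/(-106) = 100*(1/24) - (1 + 22/27)/27*(-1/106) = 25/6 - 1/27*49/27*(-1/106) = 25/6 - 49/729*(-1/106) = 25/6 + 49/77274 = 161012/38637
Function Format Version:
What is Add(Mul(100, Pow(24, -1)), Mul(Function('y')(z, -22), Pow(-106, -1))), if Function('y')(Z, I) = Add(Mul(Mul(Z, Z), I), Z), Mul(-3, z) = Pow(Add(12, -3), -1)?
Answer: Rational(161012, 38637) ≈ 4.1673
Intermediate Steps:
z = Rational(-1, 27) (z = Mul(Rational(-1, 3), Pow(Add(12, -3), -1)) = Mul(Rational(-1, 3), Pow(9, -1)) = Mul(Rational(-1, 3), Rational(1, 9)) = Rational(-1, 27) ≈ -0.037037)
Function('y')(Z, I) = Add(Z, Mul(I, Pow(Z, 2))) (Function('y')(Z, I) = Add(Mul(Pow(Z, 2), I), Z) = Add(Mul(I, Pow(Z, 2)), Z) = Add(Z, Mul(I, Pow(Z, 2))))
Add(Mul(100, Pow(24, -1)), Mul(Function('y')(z, -22), Pow(-106, -1))) = Add(Mul(100, Pow(24, -1)), Mul(Mul(Rational(-1, 27), Add(1, Mul(-22, Rational(-1, 27)))), Pow(-106, -1))) = Add(Mul(100, Rational(1, 24)), Mul(Mul(Rational(-1, 27), Add(1, Rational(22, 27))), Rational(-1, 106))) = Add(Rational(25, 6), Mul(Mul(Rational(-1, 27), Rational(49, 27)), Rational(-1, 106))) = Add(Rational(25, 6), Mul(Rational(-49, 729), Rational(-1, 106))) = Add(Rational(25, 6), Rational(49, 77274)) = Rational(161012, 38637)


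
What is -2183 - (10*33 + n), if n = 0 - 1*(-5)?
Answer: -2518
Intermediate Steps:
n = 5 (n = 0 + 5 = 5)
-2183 - (10*33 + n) = -2183 - (10*33 + 5) = -2183 - (330 + 5) = -2183 - 1*335 = -2183 - 335 = -2518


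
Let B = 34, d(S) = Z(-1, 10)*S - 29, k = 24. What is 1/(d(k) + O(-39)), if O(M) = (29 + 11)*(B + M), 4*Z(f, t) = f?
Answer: -1/235 ≈ -0.0042553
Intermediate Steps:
Z(f, t) = f/4
d(S) = -29 - S/4 (d(S) = ((¼)*(-1))*S - 29 = -S/4 - 29 = -29 - S/4)
O(M) = 1360 + 40*M (O(M) = (29 + 11)*(34 + M) = 40*(34 + M) = 1360 + 40*M)
1/(d(k) + O(-39)) = 1/((-29 - ¼*24) + (1360 + 40*(-39))) = 1/((-29 - 6) + (1360 - 1560)) = 1/(-35 - 200) = 1/(-235) = -1/235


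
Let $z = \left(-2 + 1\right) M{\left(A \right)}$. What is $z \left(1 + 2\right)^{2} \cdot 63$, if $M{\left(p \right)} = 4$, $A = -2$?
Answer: $-2268$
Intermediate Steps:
$z = -4$ ($z = \left(-2 + 1\right) 4 = \left(-1\right) 4 = -4$)
$z \left(1 + 2\right)^{2} \cdot 63 = - 4 \left(1 + 2\right)^{2} \cdot 63 = - 4 \cdot 3^{2} \cdot 63 = \left(-4\right) 9 \cdot 63 = \left(-36\right) 63 = -2268$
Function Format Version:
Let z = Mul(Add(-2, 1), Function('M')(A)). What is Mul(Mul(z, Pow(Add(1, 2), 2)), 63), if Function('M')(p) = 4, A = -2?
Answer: -2268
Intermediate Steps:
z = -4 (z = Mul(Add(-2, 1), 4) = Mul(-1, 4) = -4)
Mul(Mul(z, Pow(Add(1, 2), 2)), 63) = Mul(Mul(-4, Pow(Add(1, 2), 2)), 63) = Mul(Mul(-4, Pow(3, 2)), 63) = Mul(Mul(-4, 9), 63) = Mul(-36, 63) = -2268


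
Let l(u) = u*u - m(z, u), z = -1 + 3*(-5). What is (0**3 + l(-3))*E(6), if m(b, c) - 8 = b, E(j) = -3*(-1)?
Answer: 51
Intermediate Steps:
z = -16 (z = -1 - 15 = -16)
E(j) = 3
m(b, c) = 8 + b
l(u) = 8 + u**2 (l(u) = u*u - (8 - 16) = u**2 - 1*(-8) = u**2 + 8 = 8 + u**2)
(0**3 + l(-3))*E(6) = (0**3 + (8 + (-3)**2))*3 = (0 + (8 + 9))*3 = (0 + 17)*3 = 17*3 = 51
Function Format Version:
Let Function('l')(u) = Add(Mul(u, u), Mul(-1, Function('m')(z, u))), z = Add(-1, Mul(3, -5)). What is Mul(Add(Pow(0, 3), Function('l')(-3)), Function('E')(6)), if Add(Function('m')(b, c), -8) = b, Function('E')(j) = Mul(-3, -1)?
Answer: 51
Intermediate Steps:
z = -16 (z = Add(-1, -15) = -16)
Function('E')(j) = 3
Function('m')(b, c) = Add(8, b)
Function('l')(u) = Add(8, Pow(u, 2)) (Function('l')(u) = Add(Mul(u, u), Mul(-1, Add(8, -16))) = Add(Pow(u, 2), Mul(-1, -8)) = Add(Pow(u, 2), 8) = Add(8, Pow(u, 2)))
Mul(Add(Pow(0, 3), Function('l')(-3)), Function('E')(6)) = Mul(Add(Pow(0, 3), Add(8, Pow(-3, 2))), 3) = Mul(Add(0, Add(8, 9)), 3) = Mul(Add(0, 17), 3) = Mul(17, 3) = 51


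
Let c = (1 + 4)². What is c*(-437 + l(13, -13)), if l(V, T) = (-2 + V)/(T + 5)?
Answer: -87675/8 ≈ -10959.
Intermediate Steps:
l(V, T) = (-2 + V)/(5 + T)
c = 25 (c = 5² = 25)
c*(-437 + l(13, -13)) = 25*(-437 + (-2 + 13)/(5 - 13)) = 25*(-437 + 11/(-8)) = 25*(-437 - ⅛*11) = 25*(-437 - 11/8) = 25*(-3507/8) = -87675/8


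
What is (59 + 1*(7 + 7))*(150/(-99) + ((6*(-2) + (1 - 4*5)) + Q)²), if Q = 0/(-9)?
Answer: 2311399/33 ≈ 70042.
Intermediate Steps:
Q = 0 (Q = 0*(-⅑) = 0)
(59 + 1*(7 + 7))*(150/(-99) + ((6*(-2) + (1 - 4*5)) + Q)²) = (59 + 1*(7 + 7))*(150/(-99) + ((6*(-2) + (1 - 4*5)) + 0)²) = (59 + 1*14)*(150*(-1/99) + ((-12 + (1 - 20)) + 0)²) = (59 + 14)*(-50/33 + ((-12 - 19) + 0)²) = 73*(-50/33 + (-31 + 0)²) = 73*(-50/33 + (-31)²) = 73*(-50/33 + 961) = 73*(31663/33) = 2311399/33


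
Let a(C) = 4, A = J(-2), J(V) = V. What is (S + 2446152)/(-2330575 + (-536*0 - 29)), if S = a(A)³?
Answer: -611554/582651 ≈ -1.0496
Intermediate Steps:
A = -2
S = 64 (S = 4³ = 64)
(S + 2446152)/(-2330575 + (-536*0 - 29)) = (64 + 2446152)/(-2330575 + (-536*0 - 29)) = 2446216/(-2330575 + (0 - 29)) = 2446216/(-2330575 - 29) = 2446216/(-2330604) = 2446216*(-1/2330604) = -611554/582651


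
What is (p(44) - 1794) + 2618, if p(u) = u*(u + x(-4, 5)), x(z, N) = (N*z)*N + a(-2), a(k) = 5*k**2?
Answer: -760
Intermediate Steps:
x(z, N) = 20 + z*N**2 (x(z, N) = (N*z)*N + 5*(-2)**2 = z*N**2 + 5*4 = z*N**2 + 20 = 20 + z*N**2)
p(u) = u*(-80 + u) (p(u) = u*(u + (20 - 4*5**2)) = u*(u + (20 - 4*25)) = u*(u + (20 - 100)) = u*(u - 80) = u*(-80 + u))
(p(44) - 1794) + 2618 = (44*(-80 + 44) - 1794) + 2618 = (44*(-36) - 1794) + 2618 = (-1584 - 1794) + 2618 = -3378 + 2618 = -760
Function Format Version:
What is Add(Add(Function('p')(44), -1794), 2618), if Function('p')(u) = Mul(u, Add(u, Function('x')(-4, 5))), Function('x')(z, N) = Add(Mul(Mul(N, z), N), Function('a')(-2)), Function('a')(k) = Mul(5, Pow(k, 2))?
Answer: -760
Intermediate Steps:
Function('x')(z, N) = Add(20, Mul(z, Pow(N, 2))) (Function('x')(z, N) = Add(Mul(Mul(N, z), N), Mul(5, Pow(-2, 2))) = Add(Mul(z, Pow(N, 2)), Mul(5, 4)) = Add(Mul(z, Pow(N, 2)), 20) = Add(20, Mul(z, Pow(N, 2))))
Function('p')(u) = Mul(u, Add(-80, u)) (Function('p')(u) = Mul(u, Add(u, Add(20, Mul(-4, Pow(5, 2))))) = Mul(u, Add(u, Add(20, Mul(-4, 25)))) = Mul(u, Add(u, Add(20, -100))) = Mul(u, Add(u, -80)) = Mul(u, Add(-80, u)))
Add(Add(Function('p')(44), -1794), 2618) = Add(Add(Mul(44, Add(-80, 44)), -1794), 2618) = Add(Add(Mul(44, -36), -1794), 2618) = Add(Add(-1584, -1794), 2618) = Add(-3378, 2618) = -760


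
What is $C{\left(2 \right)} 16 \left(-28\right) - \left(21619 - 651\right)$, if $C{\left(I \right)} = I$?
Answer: $-21864$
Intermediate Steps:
$C{\left(2 \right)} 16 \left(-28\right) - \left(21619 - 651\right) = 2 \cdot 16 \left(-28\right) - \left(21619 - 651\right) = 32 \left(-28\right) - \left(21619 - 651\right) = -896 - 20968 = -21864$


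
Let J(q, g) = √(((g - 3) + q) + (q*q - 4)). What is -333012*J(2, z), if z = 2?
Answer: -333012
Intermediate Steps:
J(q, g) = √(-7 + g + q + q²) (J(q, g) = √(((-3 + g) + q) + (q² - 4)) = √((-3 + g + q) + (-4 + q²)) = √(-7 + g + q + q²))
-333012*J(2, z) = -333012*√(-7 + 2 + 2 + 2²) = -333012*√(-7 + 2 + 2 + 4) = -333012*√1 = -333012*1 = -333012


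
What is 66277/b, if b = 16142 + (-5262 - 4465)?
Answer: 66277/6415 ≈ 10.332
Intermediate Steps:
b = 6415 (b = 16142 - 9727 = 6415)
66277/b = 66277/6415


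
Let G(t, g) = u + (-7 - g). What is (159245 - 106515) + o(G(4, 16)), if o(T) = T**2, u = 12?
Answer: 52851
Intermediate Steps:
G(t, g) = 5 - g (G(t, g) = 12 + (-7 - g) = 5 - g)
(159245 - 106515) + o(G(4, 16)) = (159245 - 106515) + (5 - 1*16)**2 = 52730 + (5 - 16)**2 = 52730 + (-11)**2 = 52730 + 121 = 52851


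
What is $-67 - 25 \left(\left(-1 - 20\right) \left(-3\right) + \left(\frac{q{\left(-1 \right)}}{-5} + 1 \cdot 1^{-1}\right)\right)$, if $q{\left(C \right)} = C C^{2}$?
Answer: $-1672$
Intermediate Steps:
$q{\left(C \right)} = C^{3}$
$-67 - 25 \left(\left(-1 - 20\right) \left(-3\right) + \left(\frac{q{\left(-1 \right)}}{-5} + 1 \cdot 1^{-1}\right)\right) = -67 - 25 \left(\left(-1 - 20\right) \left(-3\right) + \left(\frac{\left(-1\right)^{3}}{-5} + 1 \cdot 1^{-1}\right)\right) = -67 - 25 \left(\left(-1 - 20\right) \left(-3\right) + \left(\left(-1\right) \left(- \frac{1}{5}\right) + 1 \cdot 1\right)\right) = -67 - 25 \left(\left(-21\right) \left(-3\right) + \left(\frac{1}{5} + 1\right)\right) = -67 - 25 \left(63 + \frac{6}{5}\right) = -67 - 1605 = -1672$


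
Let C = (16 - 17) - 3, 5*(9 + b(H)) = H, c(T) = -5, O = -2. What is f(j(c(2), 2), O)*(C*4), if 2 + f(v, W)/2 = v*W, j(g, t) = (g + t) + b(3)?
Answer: -3328/5 ≈ -665.60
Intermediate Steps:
b(H) = -9 + H/5
j(g, t) = -42/5 + g + t (j(g, t) = (g + t) + (-9 + (⅕)*3) = (g + t) + (-9 + ⅗) = (g + t) - 42/5 = -42/5 + g + t)
C = -4 (C = -1 - 3 = -4)
f(v, W) = -4 + 2*W*v (f(v, W) = -4 + 2*(v*W) = -4 + 2*(W*v) = -4 + 2*W*v)
f(j(c(2), 2), O)*(C*4) = (-4 + 2*(-2)*(-42/5 - 5 + 2))*(-4*4) = (-4 + 2*(-2)*(-57/5))*(-16) = (-4 + 228/5)*(-16) = (208/5)*(-16) = -3328/5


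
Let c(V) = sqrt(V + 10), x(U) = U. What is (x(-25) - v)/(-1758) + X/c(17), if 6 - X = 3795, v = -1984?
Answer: -653/586 - 421*sqrt(3) ≈ -730.31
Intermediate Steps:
c(V) = sqrt(10 + V)
X = -3789 (X = 6 - 1*3795 = 6 - 3795 = -3789)
(x(-25) - v)/(-1758) + X/c(17) = (-25 - 1*(-1984))/(-1758) - 3789/sqrt(10 + 17) = (-25 + 1984)*(-1/1758) - 3789*sqrt(3)/9 = 1959*(-1/1758) - 3789*sqrt(3)/9 = -653/586 - 421*sqrt(3)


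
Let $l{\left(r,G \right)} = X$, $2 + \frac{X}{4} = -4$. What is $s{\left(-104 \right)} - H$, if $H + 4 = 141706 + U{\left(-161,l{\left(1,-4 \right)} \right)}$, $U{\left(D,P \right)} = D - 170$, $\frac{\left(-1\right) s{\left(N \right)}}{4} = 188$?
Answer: $-142123$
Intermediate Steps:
$X = -24$ ($X = -8 + 4 \left(-4\right) = -8 - 16 = -24$)
$l{\left(r,G \right)} = -24$
$s{\left(N \right)} = -752$ ($s{\left(N \right)} = \left(-4\right) 188 = -752$)
$U{\left(D,P \right)} = -170 + D$
$H = 141371$ ($H = -4 + \left(141706 - 331\right) = -4 + 141375 = 141371$)
$s{\left(-104 \right)} - H = -752 - 141371 = -142123$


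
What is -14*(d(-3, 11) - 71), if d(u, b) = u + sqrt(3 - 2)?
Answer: 1022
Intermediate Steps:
d(u, b) = 1 + u (d(u, b) = u + sqrt(1) = u + 1 = 1 + u)
-14*(d(-3, 11) - 71) = -14*((1 - 3) - 71) = -14*(-2 - 71) = -14*(-73) = 1022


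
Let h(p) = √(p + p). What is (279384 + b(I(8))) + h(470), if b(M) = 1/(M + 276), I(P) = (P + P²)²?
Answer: 1525436641/5460 + 2*√235 ≈ 2.7941e+5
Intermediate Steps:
h(p) = √2*√p (h(p) = √(2*p) = √2*√p)
b(M) = 1/(276 + M)
(279384 + b(I(8))) + h(470) = (279384 + 1/(276 + 8²*(1 + 8)²)) + √2*√470 = (279384 + 1/(276 + 64*9²)) + 2*√235 = (279384 + 1/(276 + 64*81)) + 2*√235 = (279384 + 1/(276 + 5184)) + 2*√235 = (279384 + 1/5460) + 2*√235 = 1525436641/5460 + 2*√235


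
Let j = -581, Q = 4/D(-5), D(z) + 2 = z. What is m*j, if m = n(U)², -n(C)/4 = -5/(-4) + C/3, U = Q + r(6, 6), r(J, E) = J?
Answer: -5482067/63 ≈ -87017.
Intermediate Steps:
D(z) = -2 + z
Q = -4/7 (Q = 4/(-2 - 5) = 4/(-7) = 4*(-⅐) = -4/7 ≈ -0.57143)
U = 38/7 (U = -4/7 + 6 = 38/7 ≈ 5.4286)
n(C) = -5 - 4*C/3 (n(C) = -4*(-5/(-4) + C/3) = -4*(-5*(-¼) + C*(⅓)) = -4*(5/4 + C/3) = -5 - 4*C/3)
m = 66049/441 (m = (-5 - 4/3*38/7)² = (-5 - 152/21)² = (-257/21)² = 66049/441 ≈ 149.77)
m*j = (66049/441)*(-581) = -5482067/63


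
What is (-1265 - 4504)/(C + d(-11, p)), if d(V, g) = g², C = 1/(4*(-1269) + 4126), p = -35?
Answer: -5480550/1163749 ≈ -4.7094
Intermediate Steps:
C = -1/950 (C = 1/(-5076 + 4126) = 1/(-950) = -1/950 ≈ -0.0010526)
(-1265 - 4504)/(C + d(-11, p)) = (-1265 - 4504)/(-1/950 + (-35)²) = -5769/(-1/950 + 1225) = -5769/1163749/950 = -5769*950/1163749 = -5480550/1163749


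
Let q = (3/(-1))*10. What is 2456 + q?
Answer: 2426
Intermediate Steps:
q = -30 (q = (3*(-1))*10 = -3*10 = -30)
2456 + q = 2456 - 30 = 2426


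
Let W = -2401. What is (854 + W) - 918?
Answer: -2465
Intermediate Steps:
(854 + W) - 918 = (854 - 2401) - 918 = -1547 - 918 = -2465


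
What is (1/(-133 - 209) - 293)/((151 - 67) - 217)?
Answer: 100207/45486 ≈ 2.2030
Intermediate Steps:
(1/(-133 - 209) - 293)/((151 - 67) - 217) = (1/(-342) - 293)/(84 - 217) = (-1/342 - 293)/(-133) = -100207/342*(-1/133) = 100207/45486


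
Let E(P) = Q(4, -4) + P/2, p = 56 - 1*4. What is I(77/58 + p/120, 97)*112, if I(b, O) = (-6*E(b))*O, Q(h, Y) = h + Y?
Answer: -8321824/145 ≈ -57392.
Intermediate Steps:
p = 52 (p = 56 - 4 = 52)
Q(h, Y) = Y + h
E(P) = P/2 (E(P) = (-4 + 4) + P/2 = 0 + P*(½) = 0 + P/2 = P/2)
I(b, O) = -3*O*b (I(b, O) = (-3*b)*O = -3*O*b)
I(77/58 + p/120, 97)*112 = -3*97*(77/58 + 52/120)*112 = -3*97*(77*(1/58) + 52*(1/120))*112 = -3*97*(77/58 + 13/30)*112 = -3*97*766/435*112 = -74302/145*112 = -8321824/145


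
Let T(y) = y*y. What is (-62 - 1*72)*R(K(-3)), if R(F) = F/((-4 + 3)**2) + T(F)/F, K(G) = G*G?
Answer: -2412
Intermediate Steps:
T(y) = y**2
K(G) = G**2
R(F) = 2*F (R(F) = F/((-4 + 3)**2) + F**2/F = F/((-1)**2) + F = F/1 + F = F*1 + F = F + F = 2*F)
(-62 - 1*72)*R(K(-3)) = (-62 - 1*72)*(2*(-3)**2) = (-62 - 72)*(2*9) = -134*18 = -2412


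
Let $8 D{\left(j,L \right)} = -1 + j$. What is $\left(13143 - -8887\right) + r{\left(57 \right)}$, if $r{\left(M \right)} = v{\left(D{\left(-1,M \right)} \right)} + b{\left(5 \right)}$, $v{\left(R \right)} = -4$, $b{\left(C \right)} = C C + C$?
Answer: $22056$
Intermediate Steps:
$D{\left(j,L \right)} = - \frac{1}{8} + \frac{j}{8}$ ($D{\left(j,L \right)} = \frac{-1 + j}{8} = - \frac{1}{8} + \frac{j}{8}$)
$b{\left(C \right)} = C + C^{2}$ ($b{\left(C \right)} = C^{2} + C = C + C^{2}$)
$r{\left(M \right)} = 26$ ($r{\left(M \right)} = -4 + 5 \left(1 + 5\right) = -4 + 5 \cdot 6 = -4 + 30 = 26$)
$\left(13143 - -8887\right) + r{\left(57 \right)} = \left(13143 - -8887\right) + 26 = \left(13143 + 8887\right) + 26 = 22030 + 26 = 22056$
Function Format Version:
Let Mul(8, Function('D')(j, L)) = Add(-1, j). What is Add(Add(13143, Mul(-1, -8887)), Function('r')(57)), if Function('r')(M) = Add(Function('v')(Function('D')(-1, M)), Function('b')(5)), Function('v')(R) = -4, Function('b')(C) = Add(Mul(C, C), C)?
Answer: 22056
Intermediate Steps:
Function('D')(j, L) = Add(Rational(-1, 8), Mul(Rational(1, 8), j)) (Function('D')(j, L) = Mul(Rational(1, 8), Add(-1, j)) = Add(Rational(-1, 8), Mul(Rational(1, 8), j)))
Function('b')(C) = Add(C, Pow(C, 2)) (Function('b')(C) = Add(Pow(C, 2), C) = Add(C, Pow(C, 2)))
Function('r')(M) = 26 (Function('r')(M) = Add(-4, Mul(5, Add(1, 5))) = Add(-4, Mul(5, 6)) = Add(-4, 30) = 26)
Add(Add(13143, Mul(-1, -8887)), Function('r')(57)) = Add(Add(13143, Mul(-1, -8887)), 26) = Add(Add(13143, 8887), 26) = Add(22030, 26) = 22056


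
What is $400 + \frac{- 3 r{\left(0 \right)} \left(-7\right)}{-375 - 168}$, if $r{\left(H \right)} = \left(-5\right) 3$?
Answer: $\frac{72505}{181} \approx 400.58$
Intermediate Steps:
$r{\left(H \right)} = -15$
$400 + \frac{- 3 r{\left(0 \right)} \left(-7\right)}{-375 - 168} = 400 + \frac{\left(-3\right) \left(-15\right) \left(-7\right)}{-375 - 168} = 400 + \frac{45 \left(-7\right)}{-543} = 400 - - \frac{105}{181} = 400 + \frac{105}{181} = \frac{72505}{181}$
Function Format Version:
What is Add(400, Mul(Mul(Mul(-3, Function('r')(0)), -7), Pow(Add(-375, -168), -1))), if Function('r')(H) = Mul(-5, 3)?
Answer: Rational(72505, 181) ≈ 400.58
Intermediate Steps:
Function('r')(H) = -15
Add(400, Mul(Mul(Mul(-3, Function('r')(0)), -7), Pow(Add(-375, -168), -1))) = Add(400, Mul(Mul(Mul(-3, -15), -7), Pow(Add(-375, -168), -1))) = Add(400, Mul(Mul(45, -7), Pow(-543, -1))) = Add(400, Mul(-315, Rational(-1, 543))) = Add(400, Rational(105, 181)) = Rational(72505, 181)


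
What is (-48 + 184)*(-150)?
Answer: -20400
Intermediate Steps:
(-48 + 184)*(-150) = 136*(-150) = -20400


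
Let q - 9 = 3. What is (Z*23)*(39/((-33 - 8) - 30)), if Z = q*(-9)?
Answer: 96876/71 ≈ 1364.5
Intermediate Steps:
q = 12 (q = 9 + 3 = 12)
Z = -108 (Z = 12*(-9) = -108)
(Z*23)*(39/((-33 - 8) - 30)) = (-108*23)*(39/((-33 - 8) - 30)) = -96876/(-41 - 30) = -96876/(-71) = -96876*(-1)/71 = -2484*(-39/71) = 96876/71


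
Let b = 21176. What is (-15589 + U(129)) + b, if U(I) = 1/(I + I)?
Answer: 1441447/258 ≈ 5587.0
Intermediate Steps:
U(I) = 1/(2*I)
(-15589 + U(129)) + b = (-15589 + (½)/129) + 21176 = (-15589 + (½)*(1/129)) + 21176 = (-15589 + 1/258) + 21176 = -4021961/258 + 21176 = 1441447/258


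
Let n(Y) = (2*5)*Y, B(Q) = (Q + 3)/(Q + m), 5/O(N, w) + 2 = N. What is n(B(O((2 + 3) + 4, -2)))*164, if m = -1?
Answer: -21320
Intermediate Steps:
O(N, w) = 5/(-2 + N)
B(Q) = (3 + Q)/(-1 + Q) (B(Q) = (Q + 3)/(Q - 1) = (3 + Q)/(-1 + Q))
n(Y) = 10*Y
n(B(O((2 + 3) + 4, -2)))*164 = (10*((3 + 5/(-2 + ((2 + 3) + 4)))/(-1 + 5/(-2 + ((2 + 3) + 4)))))*164 = (10*((3 + 5/(-2 + (5 + 4)))/(-1 + 5/(-2 + (5 + 4)))))*164 = (10*((3 + 5/(-2 + 9))/(-1 + 5/(-2 + 9))))*164 = (10*((3 + 5/7)/(-1 + 5/7)))*164 = (10*((26/7)/(-2/7)))*164 = (10*(-7/2*26/7))*164 = (10*(-13))*164 = -130*164 = -21320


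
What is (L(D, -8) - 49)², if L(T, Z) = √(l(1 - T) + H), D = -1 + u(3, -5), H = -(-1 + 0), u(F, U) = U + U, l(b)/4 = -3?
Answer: (49 - I*√11)² ≈ 2390.0 - 325.03*I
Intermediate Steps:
l(b) = -12 (l(b) = 4*(-3) = -12)
u(F, U) = 2*U
H = 1 (H = -1*(-1) = 1)
D = -11 (D = -1 + 2*(-5) = -1 - 10 = -11)
L(T, Z) = I*√11 (L(T, Z) = √(-12 + 1) = √(-11) = I*√11)
(L(D, -8) - 49)² = (I*√11 - 49)² = (-49 + I*√11)²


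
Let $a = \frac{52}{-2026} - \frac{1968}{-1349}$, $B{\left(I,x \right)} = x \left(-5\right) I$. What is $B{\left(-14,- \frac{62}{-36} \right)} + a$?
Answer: $\frac{1500319235}{12298833} \approx 121.99$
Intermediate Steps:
$B{\left(I,x \right)} = - 5 I x$ ($B{\left(I,x \right)} = - 5 x I = - 5 I x$)
$a = \frac{1958510}{1366537}$ ($a = 52 \left(- \frac{1}{2026}\right) - - \frac{1968}{1349} = - \frac{26}{1013} + \frac{1968}{1349} = \frac{1958510}{1366537} \approx 1.4332$)
$B{\left(-14,- \frac{62}{-36} \right)} + a = \left(-5\right) \left(-14\right) \left(- \frac{62}{-36}\right) + \frac{1958510}{1366537} = \left(-5\right) \left(-14\right) \left(\left(-62\right) \left(- \frac{1}{36}\right)\right) + \frac{1958510}{1366537} = \left(-5\right) \left(-14\right) \frac{31}{18} + \frac{1958510}{1366537} = \frac{1085}{9} + \frac{1958510}{1366537} = \frac{1500319235}{12298833}$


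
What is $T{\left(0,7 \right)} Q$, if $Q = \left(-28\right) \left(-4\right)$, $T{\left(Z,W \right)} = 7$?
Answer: $784$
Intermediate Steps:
$Q = 112$
$T{\left(0,7 \right)} Q = 7 \cdot 112 = 784$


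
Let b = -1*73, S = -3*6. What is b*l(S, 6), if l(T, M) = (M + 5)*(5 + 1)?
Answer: -4818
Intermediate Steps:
S = -18
l(T, M) = 30 + 6*M (l(T, M) = (5 + M)*6 = 30 + 6*M)
b = -73
b*l(S, 6) = -73*(30 + 6*6) = -73*(30 + 36) = -73*66 = -4818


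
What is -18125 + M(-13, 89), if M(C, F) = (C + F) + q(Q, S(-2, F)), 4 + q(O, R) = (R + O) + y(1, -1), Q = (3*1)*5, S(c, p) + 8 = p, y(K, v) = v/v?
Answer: -17956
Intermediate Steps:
y(K, v) = 1
S(c, p) = -8 + p
Q = 15 (Q = 3*5 = 15)
q(O, R) = -3 + O + R (q(O, R) = -4 + ((R + O) + 1) = -4 + ((O + R) + 1) = -4 + (1 + O + R) = -3 + O + R)
M(C, F) = 4 + C + 2*F (M(C, F) = (C + F) + (-3 + 15 + (-8 + F)) = (C + F) + (4 + F) = 4 + C + 2*F)
-18125 + M(-13, 89) = -18125 + (4 - 13 + 2*89) = -18125 + (4 - 13 + 178) = -18125 + 169 = -17956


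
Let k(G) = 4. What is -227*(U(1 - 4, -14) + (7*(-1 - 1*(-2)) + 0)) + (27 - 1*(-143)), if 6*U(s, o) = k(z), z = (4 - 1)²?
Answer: -4711/3 ≈ -1570.3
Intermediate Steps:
z = 9 (z = 3² = 9)
U(s, o) = ⅔ (U(s, o) = (⅙)*4 = ⅔)
-227*(U(1 - 4, -14) + (7*(-1 - 1*(-2)) + 0)) + (27 - 1*(-143)) = -227*(⅔ + (7*(-1 - 1*(-2)) + 0)) + (27 - 1*(-143)) = -227*(⅔ + (7*(-1 + 2) + 0)) + (27 + 143) = -227*(⅔ + (7*1 + 0)) + 170 = -227*(⅔ + (7 + 0)) + 170 = -227*(⅔ + 7) + 170 = -227*23/3 + 170 = -5221/3 + 170 = -4711/3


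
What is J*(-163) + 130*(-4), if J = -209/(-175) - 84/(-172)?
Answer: -5976906/7525 ≈ -794.27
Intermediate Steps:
J = 12662/7525 (J = -209*(-1/175) - 84*(-1/172) = 209/175 + 21/43 = 12662/7525 ≈ 1.6827)
J*(-163) + 130*(-4) = (12662/7525)*(-163) + 130*(-4) = -2063906/7525 - 520 = -5976906/7525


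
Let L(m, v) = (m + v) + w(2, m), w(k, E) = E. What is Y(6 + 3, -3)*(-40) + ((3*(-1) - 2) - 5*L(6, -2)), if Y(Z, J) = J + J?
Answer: 185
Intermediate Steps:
Y(Z, J) = 2*J
L(m, v) = v + 2*m (L(m, v) = (m + v) + m = v + 2*m)
Y(6 + 3, -3)*(-40) + ((3*(-1) - 2) - 5*L(6, -2)) = (2*(-3))*(-40) + ((3*(-1) - 2) - 5*(-2 + 2*6)) = -6*(-40) + ((-3 - 2) - 5*(-2 + 12)) = 240 + (-5 - 5*10) = 240 + (-5 - 50) = 240 - 55 = 185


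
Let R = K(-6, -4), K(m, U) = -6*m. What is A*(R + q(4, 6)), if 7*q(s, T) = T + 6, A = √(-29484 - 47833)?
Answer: 264*I*√77317/7 ≈ 10487.0*I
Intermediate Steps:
A = I*√77317 (A = √(-77317) = I*√77317 ≈ 278.06*I)
q(s, T) = 6/7 + T/7 (q(s, T) = (T + 6)/7 = (6 + T)/7 = 6/7 + T/7)
R = 36 (R = -6*(-6) = 36)
A*(R + q(4, 6)) = (I*√77317)*(36 + (6/7 + (⅐)*6)) = (I*√77317)*(36 + (6/7 + 6/7)) = (I*√77317)*(36 + 12/7) = (I*√77317)*(264/7) = 264*I*√77317/7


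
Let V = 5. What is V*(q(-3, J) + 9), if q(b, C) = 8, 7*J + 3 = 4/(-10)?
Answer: 85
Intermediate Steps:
J = -17/35 (J = -3/7 + (4/(-10))/7 = -3/7 + (4*(-1/10))/7 = -3/7 + (1/7)*(-2/5) = -3/7 - 2/35 = -17/35 ≈ -0.48571)
V*(q(-3, J) + 9) = 5*(8 + 9) = 5*17 = 85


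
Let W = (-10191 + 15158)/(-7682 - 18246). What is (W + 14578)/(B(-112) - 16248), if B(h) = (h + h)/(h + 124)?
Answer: -1133920251/1265286400 ≈ -0.89618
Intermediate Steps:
W = -4967/25928 (W = 4967/(-25928) = 4967*(-1/25928) = -4967/25928 ≈ -0.19157)
B(h) = 2*h/(124 + h) (B(h) = (2*h)/(124 + h) = 2*h/(124 + h))
(W + 14578)/(B(-112) - 16248) = (-4967/25928 + 14578)/(2*(-112)/(124 - 112) - 16248) = 377973417/(25928*(2*(-112)/12 - 16248)) = 377973417/(25928*(2*(-112)*(1/12) - 16248)) = 377973417/(25928*(-56/3 - 16248)) = 377973417/(25928*(-48800/3)) = (377973417/25928)*(-3/48800) = -1133920251/1265286400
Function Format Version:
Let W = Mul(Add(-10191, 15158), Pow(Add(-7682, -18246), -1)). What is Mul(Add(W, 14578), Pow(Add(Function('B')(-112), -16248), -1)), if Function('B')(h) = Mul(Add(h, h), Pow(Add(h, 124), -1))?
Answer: Rational(-1133920251, 1265286400) ≈ -0.89618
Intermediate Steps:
W = Rational(-4967, 25928) (W = Mul(4967, Pow(-25928, -1)) = Mul(4967, Rational(-1, 25928)) = Rational(-4967, 25928) ≈ -0.19157)
Function('B')(h) = Mul(2, h, Pow(Add(124, h), -1)) (Function('B')(h) = Mul(Mul(2, h), Pow(Add(124, h), -1)) = Mul(2, h, Pow(Add(124, h), -1)))
Mul(Add(W, 14578), Pow(Add(Function('B')(-112), -16248), -1)) = Mul(Add(Rational(-4967, 25928), 14578), Pow(Add(Mul(2, -112, Pow(Add(124, -112), -1)), -16248), -1)) = Mul(Rational(377973417, 25928), Pow(Add(Mul(2, -112, Pow(12, -1)), -16248), -1)) = Mul(Rational(377973417, 25928), Pow(Add(Mul(2, -112, Rational(1, 12)), -16248), -1)) = Mul(Rational(377973417, 25928), Pow(Add(Rational(-56, 3), -16248), -1)) = Mul(Rational(377973417, 25928), Pow(Rational(-48800, 3), -1)) = Mul(Rational(377973417, 25928), Rational(-3, 48800)) = Rational(-1133920251, 1265286400)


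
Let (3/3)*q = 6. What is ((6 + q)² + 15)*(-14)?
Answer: -2226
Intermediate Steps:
q = 6
((6 + q)² + 15)*(-14) = ((6 + 6)² + 15)*(-14) = (12² + 15)*(-14) = (144 + 15)*(-14) = 159*(-14) = -2226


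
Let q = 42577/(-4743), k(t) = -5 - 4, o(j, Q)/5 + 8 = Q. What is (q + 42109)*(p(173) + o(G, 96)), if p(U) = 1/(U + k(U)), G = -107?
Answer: 7204569033005/388926 ≈ 1.8524e+7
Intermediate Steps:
o(j, Q) = -40 + 5*Q
k(t) = -9
p(U) = 1/(-9 + U) (p(U) = 1/(U - 9) = 1/(-9 + U))
q = -42577/4743 (q = 42577*(-1/4743) = -42577/4743 ≈ -8.9768)
(q + 42109)*(p(173) + o(G, 96)) = (-42577/4743 + 42109)*(1/(-9 + 173) + (-40 + 5*96)) = 199680410*(1/164 + (-40 + 480))/4743 = 199680410*(1/164 + 440)/4743 = (199680410/4743)*(72161/164) = 7204569033005/388926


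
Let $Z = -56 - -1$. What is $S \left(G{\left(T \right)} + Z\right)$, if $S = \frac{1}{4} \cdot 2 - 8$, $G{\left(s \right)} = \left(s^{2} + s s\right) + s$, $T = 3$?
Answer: $255$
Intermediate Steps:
$G{\left(s \right)} = s + 2 s^{2}$ ($G{\left(s \right)} = \left(s^{2} + s^{2}\right) + s = 2 s^{2} + s = s + 2 s^{2}$)
$Z = -55$ ($Z = -56 + 1 = -55$)
$S = - \frac{15}{2}$ ($S = \frac{1}{4} \cdot 2 - 8 = \frac{1}{2} - 8 = - \frac{15}{2} \approx -7.5$)
$S \left(G{\left(T \right)} + Z\right) = - \frac{15 \left(3 \left(1 + 2 \cdot 3\right) - 55\right)}{2} = - \frac{15 \left(3 \left(1 + 6\right) - 55\right)}{2} = - \frac{15 \left(3 \cdot 7 - 55\right)}{2} = - \frac{15 \left(21 - 55\right)}{2} = \left(- \frac{15}{2}\right) \left(-34\right) = 255$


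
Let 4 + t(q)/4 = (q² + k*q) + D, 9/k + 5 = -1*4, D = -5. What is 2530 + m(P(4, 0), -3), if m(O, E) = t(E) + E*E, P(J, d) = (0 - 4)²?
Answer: 2551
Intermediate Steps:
k = -1 (k = 9/(-5 - 1*4) = 9/(-5 - 4) = 9/(-9) = 9*(-⅑) = -1)
t(q) = -36 - 4*q + 4*q² (t(q) = -16 + 4*((q² - q) - 5) = -16 + 4*(-5 + q² - q) = -16 + (-20 - 4*q + 4*q²) = -36 - 4*q + 4*q²)
P(J, d) = 16 (P(J, d) = (-4)² = 16)
m(O, E) = -36 - 4*E + 5*E² (m(O, E) = (-36 - 4*E + 4*E²) + E*E = (-36 - 4*E + 4*E²) + E² = -36 - 4*E + 5*E²)
2530 + m(P(4, 0), -3) = 2530 + (-36 - 4*(-3) + 5*(-3)²) = 2530 + (-36 + 12 + 5*9) = 2530 + (-36 + 12 + 45) = 2530 + 21 = 2551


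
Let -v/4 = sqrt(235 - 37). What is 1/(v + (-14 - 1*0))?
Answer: 7/1486 - 3*sqrt(22)/743 ≈ -0.014228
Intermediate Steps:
v = -12*sqrt(22) (v = -4*sqrt(235 - 37) = -12*sqrt(22) ≈ -56.285)
1/(v + (-14 - 1*0)) = 1/(-12*sqrt(22) + (-14 - 1*0)) = 1/(-12*sqrt(22) + (-14 + 0)) = 1/(-12*sqrt(22) - 14) = 1/(-14 - 12*sqrt(22))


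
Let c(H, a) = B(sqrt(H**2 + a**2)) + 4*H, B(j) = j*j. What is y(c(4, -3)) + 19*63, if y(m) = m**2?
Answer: 2878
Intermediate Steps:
B(j) = j**2
c(H, a) = H**2 + a**2 + 4*H (c(H, a) = (sqrt(H**2 + a**2))**2 + 4*H = (H**2 + a**2) + 4*H = H**2 + a**2 + 4*H)
y(c(4, -3)) + 19*63 = (4**2 + (-3)**2 + 4*4)**2 + 19*63 = (16 + 9 + 16)**2 + 1197 = 41**2 + 1197 = 1681 + 1197 = 2878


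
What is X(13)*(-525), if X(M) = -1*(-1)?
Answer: -525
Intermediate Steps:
X(M) = 1
X(13)*(-525) = 1*(-525) = -525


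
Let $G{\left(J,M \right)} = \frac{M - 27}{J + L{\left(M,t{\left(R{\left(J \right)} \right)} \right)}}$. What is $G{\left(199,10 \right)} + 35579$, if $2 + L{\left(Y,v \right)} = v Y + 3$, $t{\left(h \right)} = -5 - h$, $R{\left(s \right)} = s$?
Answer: $\frac{65465377}{1840} \approx 35579.0$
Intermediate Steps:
$L{\left(Y,v \right)} = 1 + Y v$ ($L{\left(Y,v \right)} = -2 + \left(v Y + 3\right) = -2 + \left(Y v + 3\right) = -2 + \left(3 + Y v\right) = 1 + Y v$)
$G{\left(J,M \right)} = \frac{-27 + M}{1 + J + M \left(-5 - J\right)}$ ($G{\left(J,M \right)} = \frac{M - 27}{J + \left(1 + M \left(-5 - J\right)\right)} = \frac{-27 + M}{1 + J + M \left(-5 - J\right)}$)
$G{\left(199,10 \right)} + 35579 = \frac{-27 + 10}{1 + 199 - 10 \left(5 + 199\right)} + 35579 = \frac{1}{1 + 199 - 10 \cdot 204} \left(-17\right) + 35579 = \frac{1}{1 + 199 - 2040} \left(-17\right) + 35579 = \frac{1}{-1840} \left(-17\right) + 35579 = \left(- \frac{1}{1840}\right) \left(-17\right) + 35579 = \frac{17}{1840} + 35579 = \frac{65465377}{1840}$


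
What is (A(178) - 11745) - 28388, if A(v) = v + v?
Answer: -39777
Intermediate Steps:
A(v) = 2*v
(A(178) - 11745) - 28388 = (2*178 - 11745) - 28388 = (356 - 11745) - 28388 = -11389 - 28388 = -39777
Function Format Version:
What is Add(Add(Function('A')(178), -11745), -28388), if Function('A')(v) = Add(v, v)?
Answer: -39777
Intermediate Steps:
Function('A')(v) = Mul(2, v)
Add(Add(Function('A')(178), -11745), -28388) = Add(Add(Mul(2, 178), -11745), -28388) = Add(Add(356, -11745), -28388) = Add(-11389, -28388) = -39777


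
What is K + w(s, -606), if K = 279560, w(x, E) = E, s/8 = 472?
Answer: 278954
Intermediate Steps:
s = 3776 (s = 8*472 = 3776)
K + w(s, -606) = 279560 - 606 = 278954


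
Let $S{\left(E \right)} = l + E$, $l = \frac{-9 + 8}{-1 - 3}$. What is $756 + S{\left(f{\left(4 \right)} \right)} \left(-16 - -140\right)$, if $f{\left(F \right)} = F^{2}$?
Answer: $2771$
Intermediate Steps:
$l = \frac{1}{4}$ ($l = - \frac{1}{-4} = \left(-1\right) \left(- \frac{1}{4}\right) = \frac{1}{4} \approx 0.25$)
$S{\left(E \right)} = \frac{1}{4} + E$
$756 + S{\left(f{\left(4 \right)} \right)} \left(-16 - -140\right) = 756 + \left(\frac{1}{4} + 4^{2}\right) \left(-16 - -140\right) = 756 + \left(\frac{1}{4} + 16\right) \left(-16 + 140\right) = 756 + \frac{65}{4} \cdot 124 = 756 + 2015 = 2771$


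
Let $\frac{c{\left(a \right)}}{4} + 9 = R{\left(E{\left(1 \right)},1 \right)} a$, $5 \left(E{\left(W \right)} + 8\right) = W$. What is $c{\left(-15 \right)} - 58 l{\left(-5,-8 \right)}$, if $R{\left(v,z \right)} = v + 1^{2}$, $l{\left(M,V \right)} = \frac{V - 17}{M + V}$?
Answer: $\frac{3386}{13} \approx 260.46$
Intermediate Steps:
$l{\left(M,V \right)} = \frac{-17 + V}{M + V}$
$E{\left(W \right)} = -8 + \frac{W}{5}$
$R{\left(v,z \right)} = 1 + v$ ($R{\left(v,z \right)} = v + 1 = 1 + v$)
$c{\left(a \right)} = -36 - \frac{136 a}{5}$ ($c{\left(a \right)} = -36 + 4 \left(1 + \left(-8 + \frac{1}{5} \cdot 1\right)\right) a = -36 + 4 \left(1 + \left(-8 + \frac{1}{5}\right)\right) a = -36 + 4 \left(1 - \frac{39}{5}\right) a = -36 + 4 \left(- \frac{34 a}{5}\right) = -36 - \frac{136 a}{5}$)
$c{\left(-15 \right)} - 58 l{\left(-5,-8 \right)} = \left(-36 - -408\right) - 58 \frac{-17 - 8}{-5 - 8} = \left(-36 + 408\right) - 58 \frac{1}{-13} \left(-25\right) = 372 - 58 \left(\left(- \frac{1}{13}\right) \left(-25\right)\right) = 372 - \frac{1450}{13} = \frac{3386}{13}$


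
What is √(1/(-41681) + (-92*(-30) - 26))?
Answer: √4749793908893/41681 ≈ 52.288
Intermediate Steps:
√(1/(-41681) + (-92*(-30) - 26)) = √(-1/41681 + (2760 - 26)) = √(-1/41681 + 2734) = √(113955853/41681) = √4749793908893/41681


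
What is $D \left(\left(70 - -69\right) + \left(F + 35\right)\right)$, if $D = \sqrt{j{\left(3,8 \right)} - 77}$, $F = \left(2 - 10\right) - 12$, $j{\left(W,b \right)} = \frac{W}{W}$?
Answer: $308 i \sqrt{19} \approx 1342.5 i$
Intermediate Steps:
$j{\left(W,b \right)} = 1$
$F = -20$ ($F = -8 - 12 = -20$)
$D = 2 i \sqrt{19}$ ($D = \sqrt{1 - 77} = \sqrt{-76} = 2 i \sqrt{19} \approx 8.7178 i$)
$D \left(\left(70 - -69\right) + \left(F + 35\right)\right) = 2 i \sqrt{19} \left(\left(70 - -69\right) + \left(-20 + 35\right)\right) = 2 i \sqrt{19} \left(\left(70 + 69\right) + 15\right) = 2 i \sqrt{19} \left(139 + 15\right) = 2 i \sqrt{19} \cdot 154 = 308 i \sqrt{19}$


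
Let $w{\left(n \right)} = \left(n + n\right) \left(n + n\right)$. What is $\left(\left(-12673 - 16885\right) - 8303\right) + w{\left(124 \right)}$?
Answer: $23643$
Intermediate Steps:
$w{\left(n \right)} = 4 n^{2}$ ($w{\left(n \right)} = 2 n 2 n = 4 n^{2}$)
$\left(\left(-12673 - 16885\right) - 8303\right) + w{\left(124 \right)} = \left(\left(-12673 - 16885\right) - 8303\right) + 4 \cdot 124^{2} = \left(-29558 - 8303\right) + 4 \cdot 15376 = -37861 + 61504 = 23643$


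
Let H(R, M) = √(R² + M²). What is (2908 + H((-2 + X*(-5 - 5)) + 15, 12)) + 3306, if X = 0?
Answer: 6214 + √313 ≈ 6231.7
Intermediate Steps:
H(R, M) = √(M² + R²)
(2908 + H((-2 + X*(-5 - 5)) + 15, 12)) + 3306 = (2908 + √(12² + ((-2 + 0*(-5 - 5)) + 15)²)) + 3306 = (2908 + √(144 + ((-2 + 0*(-10)) + 15)²)) + 3306 = (2908 + √(144 + ((-2 + 0) + 15)²)) + 3306 = (2908 + √(144 + (-2 + 15)²)) + 3306 = (2908 + √(144 + 13²)) + 3306 = (2908 + √(144 + 169)) + 3306 = (2908 + √313) + 3306 = 6214 + √313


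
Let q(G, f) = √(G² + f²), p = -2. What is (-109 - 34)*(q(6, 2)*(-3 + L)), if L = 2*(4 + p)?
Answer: -286*√10 ≈ -904.41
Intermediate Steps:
L = 4 (L = 2*(4 - 2) = 2*2 = 4)
(-109 - 34)*(q(6, 2)*(-3 + L)) = (-109 - 34)*(√(6² + 2²)*(-3 + 4)) = -143*√(36 + 4) = -143*√40 = -143*2*√10 = -286*√10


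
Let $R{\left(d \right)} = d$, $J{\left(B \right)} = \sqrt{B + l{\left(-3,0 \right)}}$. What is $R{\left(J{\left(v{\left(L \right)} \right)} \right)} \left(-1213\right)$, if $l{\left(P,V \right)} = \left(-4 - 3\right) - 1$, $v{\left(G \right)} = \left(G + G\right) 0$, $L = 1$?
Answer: $- 2426 i \sqrt{2} \approx - 3430.9 i$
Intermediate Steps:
$v{\left(G \right)} = 0$ ($v{\left(G \right)} = 2 G 0 = 0$)
$l{\left(P,V \right)} = -8$ ($l{\left(P,V \right)} = -7 - 1 = -8$)
$J{\left(B \right)} = \sqrt{-8 + B}$ ($J{\left(B \right)} = \sqrt{B - 8} = \sqrt{-8 + B}$)
$R{\left(J{\left(v{\left(L \right)} \right)} \right)} \left(-1213\right) = \sqrt{-8 + 0} \left(-1213\right) = \sqrt{-8} \left(-1213\right) = 2 i \sqrt{2} \left(-1213\right) = - 2426 i \sqrt{2}$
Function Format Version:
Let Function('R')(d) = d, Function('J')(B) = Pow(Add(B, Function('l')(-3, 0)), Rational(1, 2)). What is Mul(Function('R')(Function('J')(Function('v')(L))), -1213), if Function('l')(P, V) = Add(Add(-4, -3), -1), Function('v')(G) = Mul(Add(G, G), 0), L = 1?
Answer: Mul(-2426, I, Pow(2, Rational(1, 2))) ≈ Mul(-3430.9, I)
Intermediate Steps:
Function('v')(G) = 0 (Function('v')(G) = Mul(Mul(2, G), 0) = 0)
Function('l')(P, V) = -8 (Function('l')(P, V) = Add(-7, -1) = -8)
Function('J')(B) = Pow(Add(-8, B), Rational(1, 2)) (Function('J')(B) = Pow(Add(B, -8), Rational(1, 2)) = Pow(Add(-8, B), Rational(1, 2)))
Mul(Function('R')(Function('J')(Function('v')(L))), -1213) = Mul(Pow(Add(-8, 0), Rational(1, 2)), -1213) = Mul(Pow(-8, Rational(1, 2)), -1213) = Mul(Mul(2, I, Pow(2, Rational(1, 2))), -1213) = Mul(-2426, I, Pow(2, Rational(1, 2)))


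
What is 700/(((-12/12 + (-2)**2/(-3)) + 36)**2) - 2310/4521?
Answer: 149030/1397537 ≈ 0.10664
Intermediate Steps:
700/(((-12/12 + (-2)**2/(-3)) + 36)**2) - 2310/4521 = 700/(((-12*1/12 + 4*(-1/3)) + 36)**2) - 2310*1/4521 = 700/(((-1 - 4/3) + 36)**2) - 70/137 = 700/((-7/3 + 36)**2) - 70/137 = 700/((101/3)**2) - 70/137 = 700/(10201/9) - 70/137 = 700*(9/10201) - 70/137 = 6300/10201 - 70/137 = 149030/1397537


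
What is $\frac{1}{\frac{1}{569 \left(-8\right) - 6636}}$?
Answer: $-11188$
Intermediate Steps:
$\frac{1}{\frac{1}{569 \left(-8\right) - 6636}} = \frac{1}{\frac{1}{-4552 - 6636}} = \frac{1}{\frac{1}{-11188}} = \frac{1}{- \frac{1}{11188}} = -11188$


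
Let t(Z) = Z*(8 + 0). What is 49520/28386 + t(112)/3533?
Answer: 100194008/50143869 ≈ 1.9981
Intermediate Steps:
t(Z) = 8*Z (t(Z) = Z*8 = 8*Z)
49520/28386 + t(112)/3533 = 49520/28386 + (8*112)/3533 = 49520*(1/28386) + 896*(1/3533) = 24760/14193 + 896/3533 = 100194008/50143869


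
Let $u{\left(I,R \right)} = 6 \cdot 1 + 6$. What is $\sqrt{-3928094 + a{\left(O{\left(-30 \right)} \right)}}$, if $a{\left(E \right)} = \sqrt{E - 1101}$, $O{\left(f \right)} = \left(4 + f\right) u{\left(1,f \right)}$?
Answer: $\sqrt{-3928094 + 3 i \sqrt{157}} \approx 0.01 + 1981.9 i$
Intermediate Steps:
$u{\left(I,R \right)} = 12$ ($u{\left(I,R \right)} = 6 + 6 = 12$)
$O{\left(f \right)} = 48 + 12 f$ ($O{\left(f \right)} = \left(4 + f\right) 12 = 48 + 12 f$)
$a{\left(E \right)} = \sqrt{-1101 + E}$
$\sqrt{-3928094 + a{\left(O{\left(-30 \right)} \right)}} = \sqrt{-3928094 + \sqrt{-1101 + \left(48 + 12 \left(-30\right)\right)}} = \sqrt{-3928094 + \sqrt{-1101 + \left(48 - 360\right)}} = \sqrt{-3928094 + \sqrt{-1101 - 312}} = \sqrt{-3928094 + \sqrt{-1413}} = \sqrt{-3928094 + 3 i \sqrt{157}}$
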